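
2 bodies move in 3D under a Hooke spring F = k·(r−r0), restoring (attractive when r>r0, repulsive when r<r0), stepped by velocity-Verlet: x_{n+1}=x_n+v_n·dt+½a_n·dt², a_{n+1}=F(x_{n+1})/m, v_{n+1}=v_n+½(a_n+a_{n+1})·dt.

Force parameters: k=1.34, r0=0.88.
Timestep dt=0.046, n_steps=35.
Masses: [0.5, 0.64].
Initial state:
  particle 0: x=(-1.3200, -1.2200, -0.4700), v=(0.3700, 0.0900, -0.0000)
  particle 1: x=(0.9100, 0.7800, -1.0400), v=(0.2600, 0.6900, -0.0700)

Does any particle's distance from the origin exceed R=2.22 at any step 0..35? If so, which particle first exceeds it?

yes, particle 0

step 0: x0=(-1.3200, -1.2200, -0.4700) x1=(0.9100, 0.7800, -1.0400)
step 1: x0=(-1.2985, -1.2118, -0.4711) x1=(0.9184, 0.8086, -1.0423)
step 2: x0=(-1.2680, -1.1955, -0.4746) x1=(0.9199, 0.8308, -1.0428)
step 3: x0=(-1.2287, -1.1710, -0.4803) x1=(0.9145, 0.8466, -1.0416)
step 4: x0=(-1.1809, -1.1384, -0.4883) x1=(0.9023, 0.8562, -1.0386)
step 5: x0=(-1.1247, -1.0979, -0.4985) x1=(0.8837, 0.8595, -1.0338)
step 6: x0=(-1.0607, -1.0498, -0.5108) x1=(0.8590, 0.8569, -1.0275)
step 7: x0=(-0.9893, -0.9942, -0.5251) x1=(0.8284, 0.8484, -1.0195)
step 8: x0=(-0.9110, -0.9318, -0.5412) x1=(0.7925, 0.8346, -1.0101)
step 9: x0=(-0.8265, -0.8628, -0.5591) x1=(0.7517, 0.8157, -0.9994)
step 10: x0=(-0.7363, -0.7878, -0.5785) x1=(0.7066, 0.7921, -0.9874)
step 11: x0=(-0.6413, -0.7076, -0.5993) x1=(0.6576, 0.7644, -0.9744)
step 12: x0=(-0.5422, -0.6226, -0.6213) x1=(0.6054, 0.7330, -0.9605)
step 13: x0=(-0.4397, -0.5338, -0.6443) x1=(0.5506, 0.6985, -0.9457)
step 14: x0=(-0.3347, -0.4417, -0.6680) x1=(0.4938, 0.6616, -0.9304)
step 15: x0=(-0.2279, -0.3473, -0.6923) x1=(0.4356, 0.6228, -0.9146)
step 16: x0=(-0.1201, -0.2515, -0.7170) x1=(0.3767, 0.5829, -0.8986)
step 17: x0=(-0.0120, -0.1551, -0.7417) x1=(0.3175, 0.5426, -0.8824)
step 18: x0=(0.0958, -0.0592, -0.7664) x1=(0.2585, 0.5027, -0.8664)
step 19: x0=(0.2032, 0.0351, -0.7908) x1=(0.1999, 0.4640, -0.8506)
step 20: x0=(0.3107, 0.1269, -0.8148) x1=(0.1412, 0.4272, -0.8350)
step 21: x0=(0.4196, 0.2161, -0.8387) x1=(0.0814, 0.3925, -0.8196)
step 22: x0=(0.5310, 0.3040, -0.8627) x1=(0.0196, 0.3588, -0.8041)
step 23: x0=(0.6444, 0.3917, -0.8869) x1=(-0.0438, 0.3253, -0.7884)
step 24: x0=(0.7589, 0.4794, -0.9113) x1=(-0.1080, 0.2917, -0.7725)
step 25: x0=(0.8733, 0.5672, -0.9356) x1=(-0.1721, 0.2581, -0.7567)
step 26: x0=(0.9864, 0.6546, -0.9598) x1=(-0.2352, 0.2248, -0.7411)
step 27: x0=(1.0973, 0.7412, -0.9836) x1=(-0.2966, 0.1921, -0.7257)
step 28: x0=(1.2048, 0.8264, -1.0067) x1=(-0.3553, 0.1605, -0.7109)
step 29: x0=(1.3081, 0.9099, -1.0290) x1=(-0.4107, 0.1303, -0.6967)
step 30: x0=(1.4060, 0.9909, -1.0503) x1=(-0.4620, 0.1020, -0.6833)
step 31: x0=(1.4978, 1.0690, -1.0704) x1=(-0.5084, 0.0759, -0.6708)
step 32: x0=(1.5826, 1.1437, -1.0891) x1=(-0.5494, 0.0526, -0.6594)
step 33: x0=(1.6597, 1.2144, -1.1062) x1=(-0.5844, 0.0323, -0.6492)
step 34: x0=(1.7284, 1.2807, -1.1216) x1=(-0.6128, 0.0155, -0.6404)
step 35: x0=(1.7882, 1.3421, -1.1352) x1=(-0.6343, 0.0024, -0.6330)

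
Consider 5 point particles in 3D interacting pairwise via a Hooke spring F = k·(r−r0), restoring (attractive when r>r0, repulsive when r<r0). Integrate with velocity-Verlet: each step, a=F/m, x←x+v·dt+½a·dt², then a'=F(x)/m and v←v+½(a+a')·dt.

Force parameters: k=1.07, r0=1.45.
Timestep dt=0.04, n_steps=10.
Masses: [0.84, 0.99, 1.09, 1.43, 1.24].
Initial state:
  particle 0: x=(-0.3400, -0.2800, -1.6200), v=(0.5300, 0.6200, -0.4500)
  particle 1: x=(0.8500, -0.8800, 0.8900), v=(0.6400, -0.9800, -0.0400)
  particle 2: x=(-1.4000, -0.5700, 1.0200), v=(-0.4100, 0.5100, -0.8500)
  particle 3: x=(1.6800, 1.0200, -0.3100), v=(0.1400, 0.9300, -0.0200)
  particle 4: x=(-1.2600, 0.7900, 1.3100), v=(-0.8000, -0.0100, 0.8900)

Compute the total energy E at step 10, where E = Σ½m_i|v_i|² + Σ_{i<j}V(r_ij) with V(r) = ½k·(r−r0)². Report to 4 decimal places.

step 0: x0=(-0.3400, -0.2800, -1.6200) x1=(0.8500, -0.8800, 0.8900) x2=(-1.4000, -0.5700, 1.0200) x3=(1.6800, 1.0200, -0.3100) x4=(-1.2600, 0.7900, 1.3100)
step 1: x0=(-0.3183, -0.2544, -1.6331) x1=(0.8738, -0.9175, 0.8871) x2=(-1.4139, -0.5489, 0.9843) x3=(1.6827, 1.0557, -0.3098) x4=(-1.2898, 0.7888, 1.3437)
step 2: x0=(-0.2957, -0.2274, -1.6364) x1=(0.8939, -0.9514, 0.8817) x2=(-1.4226, -0.5263, 0.9452) x3=(1.6796, 1.0884, -0.3078) x4=(-1.3151, 0.7859, 1.3735)
step 3: x0=(-0.2723, -0.1989, -1.6299) x1=(0.9101, -0.9815, 0.8737) x2=(-1.4261, -0.5022, 0.9030) x3=(1.6706, 1.1179, -0.3038) x4=(-1.3356, 0.7814, 1.3993)
step 4: x0=(-0.2482, -0.1692, -1.6136) x1=(0.9224, -1.0075, 0.8632) x2=(-1.4243, -0.4768, 0.8575) x3=(1.6559, 1.1442, -0.2978) x4=(-1.3514, 0.7752, 1.4211)
step 5: x0=(-0.2236, -0.1382, -1.5877) x1=(0.9305, -1.0292, 0.8502) x2=(-1.4173, -0.4501, 0.8091) x3=(1.6354, 1.1673, -0.2900) x4=(-1.3622, 0.7675, 1.4387)
step 6: x0=(-0.1986, -0.1063, -1.5524) x1=(0.9346, -1.0466, 0.8348) x2=(-1.4051, -0.4221, 0.7579) x3=(1.6092, 1.1871, -0.2802) x4=(-1.3681, 0.7582, 1.4522)
step 7: x0=(-0.1734, -0.0734, -1.5080) x1=(0.9346, -1.0594, 0.8170) x2=(-1.3877, -0.3929, 0.7041) x3=(1.5775, 1.2036, -0.2686) x4=(-1.3691, 0.7474, 1.4616)
step 8: x0=(-0.1480, -0.0397, -1.4550) x1=(0.9305, -1.0676, 0.7970) x2=(-1.3653, -0.3625, 0.6479) x3=(1.5405, 1.2168, -0.2551) x4=(-1.3652, 0.7351, 1.4669)
step 9: x0=(-0.1226, -0.0053, -1.3939) x1=(0.9223, -1.0711, 0.7748) x2=(-1.3381, -0.3310, 0.5895) x3=(1.4983, 1.2268, -0.2399) x4=(-1.3563, 0.7214, 1.4681)
step 10: x0=(-0.0973, 0.0295, -1.3251) x1=(0.9102, -1.0700, 0.7508) x2=(-1.3063, -0.2985, 0.5293) x3=(1.4513, 1.2336, -0.2229) x4=(-1.3427, 0.7064, 1.4655)
step 0 velocities: v0=(0.5300, 0.6200, -0.4500) v1=(0.6400, -0.9800, -0.0400) v2=(-0.4100, 0.5100, -0.8500) v3=(0.1400, 0.9300, -0.0200) v4=(-0.8000, -0.0100, 0.8900)
step 0: KE=3.1912, PE=11.1336, E=14.3249
step 10 velocities: v0=(0.6295, 0.8774, 1.8069) v1=(-0.3495, 0.0855, -0.6248) v2=(0.8518, 0.8249, -1.5266) v3=(-1.2347, 0.1320, 0.4455) v4=(0.3988, -0.3916, -0.1140)
step 10: KE=5.6010, PE=8.7190, E=14.3200

14.3200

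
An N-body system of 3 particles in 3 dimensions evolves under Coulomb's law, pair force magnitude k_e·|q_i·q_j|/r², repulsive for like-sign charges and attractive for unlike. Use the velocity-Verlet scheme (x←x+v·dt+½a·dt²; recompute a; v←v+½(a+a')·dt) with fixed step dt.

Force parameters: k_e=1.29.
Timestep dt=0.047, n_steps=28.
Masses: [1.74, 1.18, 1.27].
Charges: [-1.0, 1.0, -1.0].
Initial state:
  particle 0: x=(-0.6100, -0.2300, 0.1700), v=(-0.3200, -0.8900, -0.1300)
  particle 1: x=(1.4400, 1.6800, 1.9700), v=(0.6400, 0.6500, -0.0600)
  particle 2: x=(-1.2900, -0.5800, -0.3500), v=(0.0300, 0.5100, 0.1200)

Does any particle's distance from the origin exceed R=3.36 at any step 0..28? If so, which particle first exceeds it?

step 0: x0=(-0.6100, -0.2300, 0.1700) x1=(1.4400, 1.6800, 1.9700) x2=(-1.2900, -0.5800, -0.3500)
step 1: x0=(-0.6243, -0.2714, 0.1645) x1=(1.4700, 1.7105, 1.9671) x2=(-1.2895, -0.5565, -0.3451)
step 2: x0=(-0.6369, -0.3121, 0.1602) x1=(1.4997, 1.7407, 1.9640) x2=(-1.2911, -0.5338, -0.3417)
step 3: x0=(-0.6478, -0.3521, 0.1574) x1=(1.5293, 1.7708, 1.9607) x2=(-1.2950, -0.5119, -0.3401)
step 4: x0=(-0.6567, -0.3916, 0.1560) x1=(1.5586, 1.8007, 1.9573) x2=(-1.3013, -0.4906, -0.3404)
step 5: x0=(-0.6636, -0.4307, 0.1561) x1=(1.5877, 1.8304, 1.9537) x2=(-1.3101, -0.4696, -0.3426)
step 6: x0=(-0.6685, -0.4696, 0.1578) x1=(1.6167, 1.8599, 1.9499) x2=(-1.3216, -0.4486, -0.3468)
step 7: x0=(-0.6714, -0.5085, 0.1611) x1=(1.6454, 1.8892, 1.9460) x2=(-1.3355, -0.4276, -0.3529)
step 8: x0=(-0.6724, -0.5475, 0.1658) x1=(1.6740, 1.9184, 1.9419) x2=(-1.3519, -0.4061, -0.3610)
step 9: x0=(-0.6717, -0.5868, 0.1718) x1=(1.7024, 1.9474, 1.9377) x2=(-1.3705, -0.3842, -0.3707)
step 10: x0=(-0.6694, -0.6265, 0.1791) x1=(1.7306, 1.9763, 1.9334) x2=(-1.3911, -0.3615, -0.3820)
step 11: x0=(-0.6657, -0.6667, 0.1875) x1=(1.7586, 2.0049, 1.9290) x2=(-1.4135, -0.3382, -0.3948)
step 12: x0=(-0.6607, -0.7073, 0.1969) x1=(1.7865, 2.0335, 1.9244) x2=(-1.4375, -0.3140, -0.4087)
step 13: x0=(-0.6545, -0.7483, 0.2072) x1=(1.8142, 2.0618, 1.9197) x2=(-1.4629, -0.2890, -0.4238)
step 14: x0=(-0.6474, -0.7899, 0.2182) x1=(1.8417, 2.0900, 1.9149) x2=(-1.4895, -0.2633, -0.4398)
step 15: x0=(-0.6394, -0.8318, 0.2299) x1=(1.8691, 2.1181, 1.9100) x2=(-1.5171, -0.2368, -0.4566)
step 16: x0=(-0.6306, -0.8742, 0.2422) x1=(1.8963, 2.1460, 1.9049) x2=(-1.5457, -0.2096, -0.4741)
step 17: x0=(-0.6212, -0.9170, 0.2551) x1=(1.9234, 2.1738, 1.8998) x2=(-1.5750, -0.1818, -0.4923)
step 18: x0=(-0.6111, -0.9602, 0.2683) x1=(1.9503, 2.2014, 1.8946) x2=(-1.6050, -0.1533, -0.5110)
step 19: x0=(-0.6005, -1.0037, 0.2820) x1=(1.9770, 2.2289, 1.8892) x2=(-1.6356, -0.1242, -0.5301)
step 20: x0=(-0.5895, -1.0474, 0.2961) x1=(2.0036, 2.2563, 1.8838) x2=(-1.6668, -0.0946, -0.5497)
step 21: x0=(-0.5780, -1.0915, 0.3105) x1=(2.0301, 2.2835, 1.8783) x2=(-1.6984, -0.0645, -0.5697)
step 22: x0=(-0.5661, -1.1358, 0.3252) x1=(2.0565, 2.3106, 1.8727) x2=(-1.7303, -0.0339, -0.5899)
step 23: x0=(-0.5539, -1.1803, 0.3401) x1=(2.0827, 2.3375, 1.8670) x2=(-1.7627, -0.0029, -0.6105)
step 24: x0=(-0.5414, -1.2251, 0.3553) x1=(2.1087, 2.3643, 1.8612) x2=(-1.7953, 0.0286, -0.6313)
step 25: x0=(-0.5285, -1.2700, 0.3707) x1=(2.1347, 2.3911, 1.8554) x2=(-1.8282, 0.0604, -0.6523)
step 26: x0=(-0.5155, -1.3151, 0.3864) x1=(2.1605, 2.4176, 1.8495) x2=(-1.8614, 0.0925, -0.6736)
step 27: x0=(-0.5021, -1.3604, 0.4021) x1=(2.1862, 2.4441, 1.8435) x2=(-1.8948, 0.1250, -0.6950)
step 28: x0=(-0.4886, -1.4058, 0.4181) x1=(2.2118, 2.4705, 1.8374) x2=(-1.9284, 0.1577, -0.7166)

yes, particle 1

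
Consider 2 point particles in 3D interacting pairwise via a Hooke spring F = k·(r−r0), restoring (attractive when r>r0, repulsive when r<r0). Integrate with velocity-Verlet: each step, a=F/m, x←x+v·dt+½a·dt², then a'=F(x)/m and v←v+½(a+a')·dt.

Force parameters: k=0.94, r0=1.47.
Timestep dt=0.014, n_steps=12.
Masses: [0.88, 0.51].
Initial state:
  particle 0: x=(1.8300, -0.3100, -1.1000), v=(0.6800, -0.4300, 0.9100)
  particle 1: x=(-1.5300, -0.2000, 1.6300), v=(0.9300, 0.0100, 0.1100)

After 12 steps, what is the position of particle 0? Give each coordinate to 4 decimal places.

(1.9113, -0.3809, -0.9207)

step 0: x0=(1.8300, -0.3100, -1.1000) x1=(-1.5300, -0.2000, 1.6300)
step 1: x0=(1.8393, -0.3160, -1.0871) x1=(-1.5166, -0.1999, 1.6312)
step 2: x0=(1.8481, -0.3220, -1.0738) x1=(-1.5024, -0.1998, 1.6318)
step 3: x0=(1.8565, -0.3280, -1.0601) x1=(-1.4873, -0.1997, 1.6317)
step 4: x0=(1.8644, -0.3340, -1.0460) x1=(-1.4715, -0.1997, 1.6310)
step 5: x0=(1.8718, -0.3399, -1.0316) x1=(-1.4549, -0.1997, 1.6296)
step 6: x0=(1.8788, -0.3458, -1.0168) x1=(-1.4375, -0.1997, 1.6277)
step 7: x0=(1.8853, -0.3517, -1.0017) x1=(-1.4194, -0.1997, 1.6250)
step 8: x0=(1.8914, -0.3576, -0.9862) x1=(-1.4004, -0.1998, 1.6218)
step 9: x0=(1.8971, -0.3635, -0.9703) x1=(-1.3807, -0.2000, 1.6180)
step 10: x0=(1.9022, -0.3693, -0.9541) x1=(-1.3602, -0.2001, 1.6135)
step 11: x0=(1.9070, -0.3751, -0.9376) x1=(-1.3389, -0.2004, 1.6085)
step 12: x0=(1.9113, -0.3809, -0.9207) x1=(-1.3169, -0.2006, 1.6029)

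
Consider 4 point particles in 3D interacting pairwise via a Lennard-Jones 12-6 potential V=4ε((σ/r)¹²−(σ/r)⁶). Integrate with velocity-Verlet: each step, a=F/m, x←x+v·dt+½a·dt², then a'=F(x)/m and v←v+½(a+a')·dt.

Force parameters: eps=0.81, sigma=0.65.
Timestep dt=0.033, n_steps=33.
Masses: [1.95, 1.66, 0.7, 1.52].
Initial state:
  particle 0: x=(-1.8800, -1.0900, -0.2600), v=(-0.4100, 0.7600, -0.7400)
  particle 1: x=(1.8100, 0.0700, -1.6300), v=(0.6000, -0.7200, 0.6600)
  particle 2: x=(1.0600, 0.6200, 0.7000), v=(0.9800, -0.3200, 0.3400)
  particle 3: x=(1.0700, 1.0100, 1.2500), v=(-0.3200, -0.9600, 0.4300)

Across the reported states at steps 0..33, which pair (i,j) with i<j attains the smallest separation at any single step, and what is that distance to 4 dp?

step 0: x0=(-1.8800, -1.0900, -0.2600) x1=(1.8100, 0.0700, -1.6300) x2=(1.0600, 0.6200, 0.7000) x3=(1.0700, 1.0100, 1.2500)
step 1: x0=(-1.8935, -1.0649, -0.2844) x1=(1.8298, 0.0462, -1.6082) x2=(1.0922, 0.6031, 0.7023) x3=(1.0595, 0.9812, 1.2683)
step 2: x0=(-1.9071, -1.0398, -0.3088) x1=(1.8496, 0.0225, -1.5864) x2=(1.1252, 0.5769, 0.6906) x3=(1.0487, 0.9568, 1.2930)
step 3: x0=(-1.9206, -1.0148, -0.3333) x1=(1.8694, -0.0013, -1.5647) x2=(1.1585, 0.5492, 0.6765) x3=(1.0377, 0.9330, 1.3189)
step 4: x0=(-1.9341, -0.9897, -0.3577) x1=(1.8892, -0.0250, -1.5429) x2=(1.1912, 0.5231, 0.6652) x3=(1.0269, 0.9085, 1.3434)
step 5: x0=(-1.9476, -0.9646, -0.3821) x1=(1.9090, -0.0488, -1.5211) x2=(1.2231, 0.4992, 0.6578) x3=(1.0166, 0.8829, 1.3662)
step 6: x0=(-1.9612, -0.9395, -0.4065) x1=(1.9288, -0.0726, -1.4993) x2=(1.2538, 0.4774, 0.6542) x3=(1.0068, 0.8564, 1.3872)
step 7: x0=(-1.9747, -0.9144, -0.4309) x1=(1.9486, -0.0963, -1.4775) x2=(1.2833, 0.4574, 0.6541) x3=(0.9975, 0.8290, 1.4066)
step 8: x0=(-1.9882, -0.8894, -0.4554) x1=(1.9684, -0.1201, -1.4557) x2=(1.3117, 0.4390, 0.6571) x3=(0.9888, 0.8010, 1.4245)
step 9: x0=(-2.0018, -0.8643, -0.4798) x1=(1.9882, -0.1438, -1.4339) x2=(1.3389, 0.4218, 0.6629) x3=(0.9806, 0.7723, 1.4412)
step 10: x0=(-2.0153, -0.8392, -0.5042) x1=(2.0080, -0.1676, -1.4121) x2=(1.3649, 0.4058, 0.6711) x3=(0.9729, 0.7432, 1.4567)
step 11: x0=(-2.0288, -0.8141, -0.5286) x1=(2.0278, -0.1913, -1.3903) x2=(1.3898, 0.3908, 0.6817) x3=(0.9658, 0.7135, 1.4712)
step 12: x0=(-2.0423, -0.7890, -0.5530) x1=(2.0475, -0.2151, -1.3685) x2=(1.4136, 0.3766, 0.6943) x3=(0.9592, 0.6835, 1.4847)
step 13: x0=(-2.0559, -0.7640, -0.5775) x1=(2.0673, -0.2388, -1.3467) x2=(1.4362, 0.3632, 0.7089) x3=(0.9531, 0.6531, 1.4973)
step 14: x0=(-2.0694, -0.7389, -0.6019) x1=(2.0871, -0.2626, -1.3248) x2=(1.4577, 0.3505, 0.7255) x3=(0.9476, 0.6224, 1.5090)
step 15: x0=(-2.0829, -0.7138, -0.6263) x1=(2.1069, -0.2863, -1.3030) x2=(1.4780, 0.3384, 0.7438) x3=(0.9426, 0.5915, 1.5199)
step 16: x0=(-2.0965, -0.6887, -0.6507) x1=(2.1267, -0.3101, -1.2812) x2=(1.4970, 0.3269, 0.7639) x3=(0.9382, 0.5602, 1.5299)
step 17: x0=(-2.1100, -0.6636, -0.6751) x1=(2.1465, -0.3338, -1.2594) x2=(1.5148, 0.3159, 0.7857) x3=(0.9343, 0.5287, 1.5392)
step 18: x0=(-2.1235, -0.6385, -0.6996) x1=(2.1663, -0.3576, -1.2375) x2=(1.5313, 0.3054, 0.8093) x3=(0.9311, 0.4970, 1.5476)
step 19: x0=(-2.1370, -0.6135, -0.7240) x1=(2.1860, -0.3813, -1.2157) x2=(1.5463, 0.2954, 0.8346) x3=(0.9285, 0.4650, 1.5553)
step 20: x0=(-2.1506, -0.5884, -0.7484) x1=(2.2058, -0.4051, -1.1939) x2=(1.5598, 0.2857, 0.8617) x3=(0.9266, 0.4329, 1.5621)
step 21: x0=(-2.1641, -0.5633, -0.7728) x1=(2.2256, -0.4288, -1.1720) x2=(1.5717, 0.2765, 0.8906) x3=(0.9255, 0.4006, 1.5681)
step 22: x0=(-2.1776, -0.5382, -0.7972) x1=(2.2454, -0.4525, -1.1502) x2=(1.5817, 0.2676, 0.9214) x3=(0.9253, 0.3681, 1.5732)
step 23: x0=(-2.1911, -0.5131, -0.8216) x1=(2.2652, -0.4763, -1.1283) x2=(1.5897, 0.2591, 0.9543) x3=(0.9260, 0.3355, 1.5773)
step 24: x0=(-2.2047, -0.4881, -0.8461) x1=(2.2849, -0.5000, -1.1065) x2=(1.5953, 0.2507, 0.9893) x3=(0.9277, 0.3028, 1.5805)
step 25: x0=(-2.2182, -0.4630, -0.8705) x1=(2.3047, -0.5238, -1.0846) x2=(1.5983, 0.2426, 1.0267) x3=(0.9307, 0.2699, 1.5825)
step 26: x0=(-2.2317, -0.4379, -0.8949) x1=(2.3245, -0.5475, -1.0628) x2=(1.5983, 0.2346, 1.0666) x3=(0.9350, 0.2370, 1.5834)
step 27: x0=(-2.2453, -0.4128, -0.9193) x1=(2.3443, -0.5712, -1.0409) x2=(1.5948, 0.2267, 1.1091) x3=(0.9410, 0.2041, 1.5831)
step 28: x0=(-2.2588, -0.3877, -0.9437) x1=(2.3640, -0.5950, -1.0191) x2=(1.5876, 0.2186, 1.1544) x3=(0.9487, 0.1713, 1.5815)
step 29: x0=(-2.2723, -0.3627, -0.9682) x1=(2.3838, -0.6187, -0.9972) x2=(1.5771, 0.2102, 1.2019) x3=(0.9579, 0.1386, 1.5789)
step 30: x0=(-2.2858, -0.3376, -0.9926) x1=(2.4036, -0.6424, -0.9753) x2=(1.5667, 0.2019, 1.2493) x3=(0.9670, 0.1058, 1.5763)
step 31: x0=(-2.2994, -0.3125, -1.0170) x1=(2.4234, -0.6662, -0.9535) x2=(1.5671, 0.1953, 1.2908) x3=(0.9712, 0.0723, 1.5765)
step 32: x0=(-2.3129, -0.2874, -1.0414) x1=(2.4431, -0.6899, -0.9316) x2=(1.5882, 0.1929, 1.3225) x3=(0.9659, 0.0368, 1.5812)
step 33: x0=(-2.3264, -0.2623, -1.0658) x1=(2.4629, -0.7136, -0.9097) x2=(1.6194, 0.1931, 1.3498) x3=(0.9558, 0.0001, 1.5878)

pair (2,3), distance 0.6721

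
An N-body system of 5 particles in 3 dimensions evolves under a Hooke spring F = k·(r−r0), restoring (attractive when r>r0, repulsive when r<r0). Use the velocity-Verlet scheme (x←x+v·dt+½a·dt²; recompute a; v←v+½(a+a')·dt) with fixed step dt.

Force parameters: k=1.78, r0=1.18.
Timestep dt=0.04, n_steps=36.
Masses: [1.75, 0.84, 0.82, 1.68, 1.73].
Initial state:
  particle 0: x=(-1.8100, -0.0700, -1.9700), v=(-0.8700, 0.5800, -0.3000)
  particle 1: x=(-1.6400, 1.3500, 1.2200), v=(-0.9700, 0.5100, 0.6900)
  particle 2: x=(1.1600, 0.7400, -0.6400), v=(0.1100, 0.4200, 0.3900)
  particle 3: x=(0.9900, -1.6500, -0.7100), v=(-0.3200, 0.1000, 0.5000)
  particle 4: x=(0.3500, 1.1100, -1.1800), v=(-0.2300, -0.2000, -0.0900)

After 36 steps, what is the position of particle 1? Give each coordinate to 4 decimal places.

step 0: x0=(-1.8100, -0.0700, -1.9700) x1=(-1.6400, 1.3500, 1.2200) x2=(1.1600, 0.7400, -0.6400) x3=(0.9900, -1.6500, -0.7100) x4=(0.3500, 1.1100, -1.1800)
step 1: x0=(-1.8407, -0.0459, -1.9786) x1=(-1.6705, 1.3641, 1.2370) x2=(1.1579, 0.7544, -0.6237) x3=(0.9738, -1.6408, -0.6897) x4=(0.3390, 1.1003, -1.1826)
step 2: x0=(-1.8631, -0.0202, -1.9801) x1=(-1.6843, 1.3657, 1.2327) x2=(1.1426, 0.7640, -0.6061) x3=(0.9506, -1.6214, -0.6689) x4=(0.3245, 1.0873, -1.1830)
step 3: x0=(-1.8771, 0.0071, -1.9746) x1=(-1.6813, 1.3548, 1.2073) x2=(1.1141, 0.7688, -0.5873) x3=(0.9205, -1.5917, -0.6476) x4=(0.3064, 1.0710, -1.1812)
step 4: x0=(-1.8828, 0.0359, -1.9621) x1=(-1.6620, 1.3317, 1.1611) x2=(1.0725, 0.7690, -0.5675) x3=(0.8837, -1.5519, -0.6261) x4=(0.2847, 1.0516, -1.1774)
step 5: x0=(-1.8803, 0.0660, -1.9427) x1=(-1.6270, 1.2969, 1.0951) x2=(1.0182, 0.7647, -0.5467) x3=(0.8403, -1.5024, -0.6043) x4=(0.2595, 1.0292, -1.1714)
step 6: x0=(-1.8698, 0.0973, -1.9166) x1=(-1.5771, 1.2510, 1.0102) x2=(0.9518, 0.7560, -0.5252) x3=(0.7904, -1.4436, -0.5824) x4=(0.2310, 1.0041, -1.1636)
step 7: x0=(-1.8516, 0.1295, -1.8841) x1=(-1.5135, 1.1948, 0.9079) x2=(0.8741, 0.7433, -0.5033) x3=(0.7344, -1.3758, -0.5606) x4=(0.1992, 0.9763, -1.1539)
step 8: x0=(-1.8259, 0.1626, -1.8454) x1=(-1.4373, 1.1290, 0.7897) x2=(0.7861, 0.7266, -0.4810) x3=(0.6727, -1.2998, -0.5390) x4=(0.1644, 0.9460, -1.1427)
step 9: x0=(-1.7932, 0.1962, -1.8010) x1=(-1.3502, 1.0549, 0.6575) x2=(0.6887, 0.7064, -0.4587) x3=(0.6056, -1.2161, -0.5178) x4=(0.1268, 0.9136, -1.1301)
step 10: x0=(-1.7539, 0.2302, -1.7513) x1=(-1.2539, 0.9735, 0.5134) x2=(0.5832, 0.6829, -0.4366) x3=(0.5335, -1.1256, -0.4971) x4=(0.0866, 0.8791, -1.1165)
step 11: x0=(-1.7085, 0.2644, -1.6969) x1=(-1.1501, 0.8859, 0.3593) x2=(0.4709, 0.6566, -0.4148) x3=(0.4570, -1.0289, -0.4771) x4=(0.0442, 0.8429, -1.1020)
step 12: x0=(-1.6576, 0.2985, -1.6382) x1=(-1.0407, 0.7934, 0.1977) x2=(0.3532, 0.6278, -0.3936) x3=(0.3766, -0.9270, -0.4579) x4=(-0.0000, 0.8052, -1.0871)
step 13: x0=(-1.6019, 0.3325, -1.5759) x1=(-0.9277, 0.6973, 0.0307) x2=(0.2314, 0.5969, -0.3729) x3=(0.2928, -0.8208, -0.4397) x4=(-0.0458, 0.7663, -1.0721)
step 14: x0=(-1.5420, 0.3660, -1.5106) x1=(-0.8132, 0.5986, -0.1394) x2=(0.1071, 0.5644, -0.3529) x3=(0.2063, -0.7112, -0.4225) x4=(-0.0926, 0.7264, -1.0572)
step 15: x0=(-1.4788, 0.3991, -1.4429) x1=(-0.6990, 0.4985, -0.3108) x2=(-0.0184, 0.5310, -0.3334) x3=(0.1177, -0.5993, -0.4063) x4=(-0.1401, 0.6860, -1.0430)
step 16: x0=(-1.4129, 0.4316, -1.3734) x1=(-0.5870, 0.3975, -0.4821) x2=(-0.1437, 0.4973, -0.3139) x3=(0.0275, -0.4859, -0.3911) x4=(-0.1877, 0.6452, -1.0297)
step 17: x0=(-1.3453, 0.4636, -1.3026) x1=(-0.4783, 0.2958, -0.6532) x2=(-0.2682, 0.4643, -0.2929) x3=(-0.0634, -0.3722, -0.3767) x4=(-0.2352, 0.6047, -1.0176)
step 18: x0=(-1.2768, 0.4951, -1.2312) x1=(-0.3721, 0.1928, -0.8250) x2=(-0.3925, 0.4330, -0.2691) x3=(-0.1548, -0.2590, -0.3627) x4=(-0.2820, 0.5649, -1.0069)
step 19: x0=(-1.2082, 0.5263, -1.1593) x1=(-0.2664, 0.0878, -0.9984) x2=(-0.5179, 0.4038, -0.2421) x3=(-0.2460, -0.1469, -0.3484) x4=(-0.3283, 0.5266, -0.9976)
step 20: x0=(-1.1399, 0.5574, -1.0874) x1=(-0.1598, -0.0198, -1.1743) x2=(-0.6447, 0.3764, -0.2124) x3=(-0.3371, -0.0360, -0.3335) x4=(-0.3742, 0.4898, -0.9890)
step 21: x0=(-1.0723, 0.5887, -1.0157) x1=(-0.0520, -0.1291, -1.3520) x2=(-0.7730, 0.3506, -0.1806) x3=(-0.4277, 0.0738, -0.3180) x4=(-0.4196, 0.4542, -0.9810)
step 22: x0=(-1.0057, 0.6201, -0.9446) x1=(0.0557, -0.2391, -1.5296) x2=(-0.9028, 0.3256, -0.1469) x3=(-0.5174, 0.1824, -0.3019) x4=(-0.4642, 0.4193, -0.9737)
step 23: x0=(-0.9400, 0.6520, -0.8744) x1=(0.1615, -0.3479, -1.7049) x2=(-1.0340, 0.3003, -0.1122) x3=(-0.6056, 0.2900, -0.2857) x4=(-0.5079, 0.3846, -0.9673)
step 24: x0=(-0.8748, 0.6846, -0.8054) x1=(0.2635, -0.4539, -1.8754) x2=(-1.1662, 0.2735, -0.0774) x3=(-0.6921, 0.3968, -0.2693) x4=(-0.5503, 0.3494, -0.9622)
step 25: x0=(-0.8097, 0.7177, -0.7379) x1=(0.3596, -0.5554, -2.0383) x2=(-1.2984, 0.2444, -0.0439) x3=(-0.7767, 0.5028, -0.2529) x4=(-0.5915, 0.3131, -0.9587)
step 26: x0=(-0.7442, 0.7514, -0.6721) x1=(0.4479, -0.6507, -2.1914) x2=(-1.4294, 0.2126, -0.0130) x3=(-0.8598, 0.6081, -0.2367) x4=(-0.6315, 0.2754, -0.9569)
step 27: x0=(-0.6774, 0.7852, -0.6082) x1=(0.5264, -0.7383, -2.3321) x2=(-1.5577, 0.1780, 0.0137) x3=(-0.9414, 0.7125, -0.2209) x4=(-0.6706, 0.2360, -0.9567)
step 28: x0=(-0.6091, 0.8185, -0.5463) x1=(0.5934, -0.8167, -2.4582) x2=(-1.6818, 0.1407, 0.0352) x3=(-1.0219, 0.8158, -0.2061) x4=(-0.7089, 0.1949, -0.9582)
step 29: x0=(-0.5390, 0.8507, -0.4863) x1=(0.6474, -0.8846, -2.5678) x2=(-1.8001, 0.1011, 0.0502) x3=(-1.1014, 0.9178, -0.1929) x4=(-0.7464, 0.1523, -0.9612)
step 30: x0=(-0.4673, 0.8812, -0.4282) x1=(0.6870, -0.9410, -2.6590) x2=(-1.9109, 0.0597, 0.0580) x3=(-1.1797, 1.0180, -0.1819) x4=(-0.7831, 0.1084, -0.9655)
step 31: x0=(-0.3945, 0.9095, -0.3722) x1=(0.7112, -0.9847, -2.7304) x2=(-2.0128, 0.0169, 0.0578) x3=(-1.2565, 1.1159, -0.1736) x4=(-0.8192, 0.0634, -0.9709)
step 32: x0=(-0.3211, 0.9354, -0.3184) x1=(0.7191, -1.0152, -2.7808) x2=(-2.1046, -0.0267, 0.0492) x3=(-1.3315, 1.2109, -0.1684) x4=(-0.8546, 0.0176, -0.9774)
step 33: x0=(-0.2477, 0.9583, -0.2670) x1=(0.7100, -1.0318, -2.8095) x2=(-2.1850, -0.0703, 0.0319) x3=(-1.4043, 1.3025, -0.1665) x4=(-0.8892, -0.0285, -0.9846)
step 34: x0=(-0.1749, 0.9782, -0.2183) x1=(0.6837, -1.0341, -2.8158) x2=(-2.2531, -0.1135, 0.0059) x3=(-1.4746, 1.3900, -0.1681) x4=(-0.9231, -0.0748, -0.9925)
step 35: x0=(-0.1035, 0.9948, -0.1723) x1=(0.6401, -1.0220, -2.7997) x2=(-2.3081, -0.1553, -0.0287) x3=(-1.5421, 1.4728, -0.1734) x4=(-0.9562, -0.1208, -1.0008)
step 36: x0=(-0.0341, 1.0079, -0.1295) x1=(0.5795, -0.9957, -2.7613) x2=(-2.3494, -0.1953, -0.0716) x3=(-1.6064, 1.5504, -0.1822) x4=(-0.9884, -0.1660, -1.0094)

(0.5795, -0.9957, -2.7613)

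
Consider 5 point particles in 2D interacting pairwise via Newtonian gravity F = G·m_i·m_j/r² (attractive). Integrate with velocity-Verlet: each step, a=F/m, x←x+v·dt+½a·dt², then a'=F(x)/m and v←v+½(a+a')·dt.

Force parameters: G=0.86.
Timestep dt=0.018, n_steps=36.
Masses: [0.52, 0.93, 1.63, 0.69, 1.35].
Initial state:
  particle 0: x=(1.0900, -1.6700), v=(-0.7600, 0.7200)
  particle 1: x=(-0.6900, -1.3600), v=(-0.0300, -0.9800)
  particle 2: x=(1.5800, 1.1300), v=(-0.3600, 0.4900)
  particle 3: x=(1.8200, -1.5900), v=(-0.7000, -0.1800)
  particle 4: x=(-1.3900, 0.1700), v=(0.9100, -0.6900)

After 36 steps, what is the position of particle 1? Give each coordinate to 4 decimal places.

step 0: x0=(1.0900, -1.6700) x1=(-0.6900, -1.3600) x2=(1.5800, 1.1300) x3=(1.8200, -1.5900) x4=(-1.3900, 0.1700)
step 1: x0=(1.0764, -1.6570) x1=(-0.6905, -1.3776) x2=(1.5735, 1.1388) x3=(1.8072, -1.5932) x4=(-1.3736, 0.1575)
step 2: x0=(1.0631, -1.6438) x1=(-0.6910, -1.3950) x2=(1.5669, 1.1475) x3=(1.7941, -1.5964) x4=(-1.3570, 0.1450)
step 3: x0=(1.0501, -1.6306) x1=(-0.6914, -1.4123) x2=(1.5603, 1.1561) x3=(1.7807, -1.5995) x4=(-1.3404, 0.1324)
step 4: x0=(1.0373, -1.6172) x1=(-0.6918, -1.4294) x2=(1.5537, 1.1647) x3=(1.7669, -1.6025) x4=(-1.3236, 0.1196)
step 5: x0=(1.0248, -1.6037) x1=(-0.6921, -1.4464) x2=(1.5469, 1.1732) x3=(1.7527, -1.6055) x4=(-1.3068, 0.1068)
step 6: x0=(1.0125, -1.5902) x1=(-0.6923, -1.4633) x2=(1.5402, 1.1816) x3=(1.7383, -1.6084) x4=(-1.2898, 0.0939)
step 7: x0=(1.0004, -1.5765) x1=(-0.6926, -1.4800) x2=(1.5333, 1.1900) x3=(1.7234, -1.6112) x4=(-1.2727, 0.0810)
step 8: x0=(0.9886, -1.5628) x1=(-0.6927, -1.4965) x2=(1.5265, 1.1982) x3=(1.7082, -1.6139) x4=(-1.2555, 0.0679)
step 9: x0=(0.9771, -1.5490) x1=(-0.6928, -1.5129) x2=(1.5195, 1.2064) x3=(1.6927, -1.6165) x4=(-1.2382, 0.0547)
step 10: x0=(0.9658, -1.5352) x1=(-0.6928, -1.5291) x2=(1.5125, 1.2146) x3=(1.6768, -1.6190) x4=(-1.2208, 0.0415)
step 11: x0=(0.9547, -1.5213) x1=(-0.6927, -1.5452) x2=(1.5055, 1.2226) x3=(1.6605, -1.6215) x4=(-1.2033, 0.0281)
step 12: x0=(0.9439, -1.5074) x1=(-0.6926, -1.5611) x2=(1.4984, 1.2306) x3=(1.6439, -1.6238) x4=(-1.1857, 0.0147)
step 13: x0=(0.9334, -1.4935) x1=(-0.6924, -1.5769) x2=(1.4912, 1.2385) x3=(1.6269, -1.6259) x4=(-1.1680, 0.0012)
step 14: x0=(0.9231, -1.4796) x1=(-0.6922, -1.5925) x2=(1.4840, 1.2463) x3=(1.6096, -1.6280) x4=(-1.1501, -0.0124)
step 15: x0=(0.9130, -1.4656) x1=(-0.6918, -1.6079) x2=(1.4768, 1.2540) x3=(1.5919, -1.6299) x4=(-1.1322, -0.0261)
step 16: x0=(0.9032, -1.4517) x1=(-0.6914, -1.6232) x2=(1.4694, 1.2617) x3=(1.5738, -1.6317) x4=(-1.1141, -0.0399)
step 17: x0=(0.8936, -1.4378) x1=(-0.6909, -1.6383) x2=(1.4621, 1.2693) x3=(1.5553, -1.6333) x4=(-1.0960, -0.0538)
step 18: x0=(0.8843, -1.4239) x1=(-0.6904, -1.6532) x2=(1.4546, 1.2768) x3=(1.5364, -1.6347) x4=(-1.0777, -0.0678)
step 19: x0=(0.8752, -1.4101) x1=(-0.6897, -1.6680) x2=(1.4472, 1.2842) x3=(1.5172, -1.6360) x4=(-1.0593, -0.0818)
step 20: x0=(0.8664, -1.3963) x1=(-0.6890, -1.6825) x2=(1.4396, 1.2916) x3=(1.4976, -1.6371) x4=(-1.0408, -0.0960)
step 21: x0=(0.8578, -1.3826) x1=(-0.6881, -1.6969) x2=(1.4320, 1.2989) x3=(1.4776, -1.6380) x4=(-1.0222, -0.1102)
step 22: x0=(0.8494, -1.3690) x1=(-0.6872, -1.7112) x2=(1.4244, 1.3061) x3=(1.4572, -1.6388) x4=(-1.0035, -0.1246)
step 23: x0=(0.8413, -1.3554) x1=(-0.6862, -1.7252) x2=(1.4167, 1.3132) x3=(1.4364, -1.6393) x4=(-0.9846, -0.1391)
step 24: x0=(0.8335, -1.3420) x1=(-0.6851, -1.7391) x2=(1.4089, 1.3202) x3=(1.4152, -1.6396) x4=(-0.9657, -0.1536)
step 25: x0=(0.8259, -1.3287) x1=(-0.6839, -1.7527) x2=(1.4011, 1.3272) x3=(1.3936, -1.6397) x4=(-0.9466, -0.1682)
step 26: x0=(0.8185, -1.3156) x1=(-0.6827, -1.7662) x2=(1.3932, 1.3340) x3=(1.3716, -1.6395) x4=(-0.9275, -0.1830)
step 27: x0=(0.8114, -1.3026) x1=(-0.6813, -1.7795) x2=(1.3853, 1.3408) x3=(1.3492, -1.6391) x4=(-0.9082, -0.1978)
step 28: x0=(0.8045, -1.2898) x1=(-0.6798, -1.7926) x2=(1.3773, 1.3475) x3=(1.3264, -1.6384) x4=(-0.8888, -0.2128)
step 29: x0=(0.7979, -1.2772) x1=(-0.6782, -1.8055) x2=(1.3693, 1.3541) x3=(1.3032, -1.6374) x4=(-0.8692, -0.2278)
step 30: x0=(0.7915, -1.2648) x1=(-0.6765, -1.8181) x2=(1.3612, 1.3607) x3=(1.2795, -1.6362) x4=(-0.8496, -0.2430)
step 31: x0=(0.7853, -1.2526) x1=(-0.6748, -1.8306) x2=(1.3530, 1.3671) x3=(1.2555, -1.6346) x4=(-0.8298, -0.2582)
step 32: x0=(0.7794, -1.2407) x1=(-0.6729, -1.8429) x2=(1.3448, 1.3735) x3=(1.2310, -1.6327) x4=(-0.8100, -0.2736)
step 33: x0=(0.7737, -1.2291) x1=(-0.6708, -1.8550) x2=(1.3366, 1.3797) x3=(1.2061, -1.6305) x4=(-0.7900, -0.2891)
step 34: x0=(0.7682, -1.2177) x1=(-0.6687, -1.8669) x2=(1.3282, 1.3859) x3=(1.1807, -1.6279) x4=(-0.7698, -0.3046)
step 35: x0=(0.7630, -1.2067) x1=(-0.6665, -1.8785) x2=(1.3199, 1.3920) x3=(1.1549, -1.6249) x4=(-0.7496, -0.3203)
step 36: x0=(0.7579, -1.1960) x1=(-0.6641, -1.8900) x2=(1.3114, 1.3980) x3=(1.1287, -1.6215) x4=(-0.7292, -0.3361)

(-0.6641, -1.8900)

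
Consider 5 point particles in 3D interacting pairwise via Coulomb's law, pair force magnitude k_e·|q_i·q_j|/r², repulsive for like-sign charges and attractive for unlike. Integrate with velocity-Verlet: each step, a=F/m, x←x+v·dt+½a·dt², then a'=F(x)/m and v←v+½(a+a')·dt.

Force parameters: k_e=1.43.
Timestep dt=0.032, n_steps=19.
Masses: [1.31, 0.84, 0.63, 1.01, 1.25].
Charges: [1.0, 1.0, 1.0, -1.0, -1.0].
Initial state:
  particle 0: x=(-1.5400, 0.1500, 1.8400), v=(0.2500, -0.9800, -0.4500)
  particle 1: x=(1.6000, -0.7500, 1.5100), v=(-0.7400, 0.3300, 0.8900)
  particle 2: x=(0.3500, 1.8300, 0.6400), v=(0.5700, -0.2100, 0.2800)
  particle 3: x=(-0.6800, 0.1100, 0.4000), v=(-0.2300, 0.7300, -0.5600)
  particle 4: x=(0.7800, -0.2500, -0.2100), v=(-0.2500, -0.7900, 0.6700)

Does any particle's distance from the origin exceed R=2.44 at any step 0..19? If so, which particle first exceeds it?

no

step 0: x0=(-1.5400, 0.1500, 1.8400) x1=(1.6000, -0.7500, 1.5100) x2=(0.3500, 1.8300, 0.6400) x3=(-0.6800, 0.1100, 0.4000) x4=(0.7800, -0.2500, -0.2100)
step 1: x0=(-1.5320, 0.1186, 1.8254) x1=(1.5762, -0.7394, 1.5383) x2=(0.3682, 1.8230, 0.6487) x3=(-0.6876, 0.1335, 0.3825) x4=(0.7722, -0.2753, -0.1884)
step 2: x0=(-1.5238, 0.0871, 1.8105) x1=(1.5523, -0.7289, 1.5660) x2=(0.3862, 1.8156, 0.6570) x3=(-0.6955, 0.1575, 0.3657) x4=(0.7648, -0.3005, -0.1666)
step 3: x0=(-1.5156, 0.0556, 1.7952) x1=(1.5283, -0.7184, 1.5934) x2=(0.4041, 1.8077, 0.6649) x3=(-0.7039, 0.1817, 0.3497) x4=(0.7578, -0.3257, -0.1445)
step 4: x0=(-1.5073, 0.0240, 1.7796) x1=(1.5041, -0.7080, 1.6202) x2=(0.4219, 1.7993, 0.6723) x3=(-0.7126, 0.2064, 0.3345) x4=(0.7512, -0.3509, -0.1220)
step 5: x0=(-1.4989, -0.0076, 1.7635) x1=(1.4798, -0.6976, 1.6466) x2=(0.4394, 1.7904, 0.6793) x3=(-0.7218, 0.2314, 0.3201) x4=(0.7449, -0.3760, -0.0993)
step 6: x0=(-1.4904, -0.0392, 1.7471) x1=(1.4554, -0.6873, 1.6725) x2=(0.4568, 1.7812, 0.6858) x3=(-0.7312, 0.2568, 0.3064) x4=(0.7391, -0.4012, -0.0762)
step 7: x0=(-1.4818, -0.0708, 1.7303) x1=(1.4309, -0.6771, 1.6980) x2=(0.4739, 1.7714, 0.6918) x3=(-0.7410, 0.2825, 0.2935) x4=(0.7336, -0.4264, -0.0527)
step 8: x0=(-1.4732, -0.1024, 1.7131) x1=(1.4063, -0.6670, 1.7229) x2=(0.4908, 1.7613, 0.6974) x3=(-0.7511, 0.3085, 0.2813) x4=(0.7284, -0.4515, -0.0289)
step 9: x0=(-1.4645, -0.1340, 1.6956) x1=(1.3816, -0.6569, 1.7474) x2=(0.5074, 1.7507, 0.7025) x3=(-0.7615, 0.3348, 0.2698) x4=(0.7237, -0.4767, -0.0047)
step 10: x0=(-1.4558, -0.1655, 1.6776) x1=(1.3569, -0.6470, 1.7713) x2=(0.5238, 1.7398, 0.7072) x3=(-0.7722, 0.3614, 0.2591) x4=(0.7192, -0.5018, 0.0199)
step 11: x0=(-1.4469, -0.1970, 1.6592) x1=(1.3321, -0.6372, 1.7948) x2=(0.5399, 1.7284, 0.7113) x3=(-0.7831, 0.3883, 0.2490) x4=(0.7150, -0.5270, 0.0449)
step 12: x0=(-1.4381, -0.2285, 1.6405) x1=(1.3072, -0.6275, 1.8178) x2=(0.5556, 1.7167, 0.7150) x3=(-0.7942, 0.4155, 0.2397) x4=(0.7111, -0.5522, 0.0703)
step 13: x0=(-1.4291, -0.2599, 1.6213) x1=(1.2823, -0.6179, 1.8403) x2=(0.5711, 1.7046, 0.7182) x3=(-0.8054, 0.4429, 0.2310) x4=(0.7075, -0.5773, 0.0962)
step 14: x0=(-1.4202, -0.2912, 1.6018) x1=(1.2574, -0.6085, 1.8623) x2=(0.5863, 1.6922, 0.7209) x3=(-0.8169, 0.4705, 0.2230) x4=(0.7042, -0.6024, 0.1225)
step 15: x0=(-1.4112, -0.3224, 1.5818) x1=(1.2325, -0.5993, 1.8838) x2=(0.6011, 1.6794, 0.7232) x3=(-0.8284, 0.4983, 0.2156) x4=(0.7011, -0.6275, 0.1493)
step 16: x0=(-1.4021, -0.3535, 1.5615) x1=(1.2075, -0.5902, 1.9048) x2=(0.6155, 1.6663, 0.7249) x3=(-0.8400, 0.5263, 0.2088) x4=(0.6981, -0.6526, 0.1766)
step 17: x0=(-1.3931, -0.3845, 1.5408) x1=(1.1826, -0.5813, 1.9254) x2=(0.6296, 1.6530, 0.7261) x3=(-0.8516, 0.5544, 0.2027) x4=(0.6954, -0.6776, 0.2044)
step 18: x0=(-1.3840, -0.4154, 1.5197) x1=(1.1577, -0.5726, 1.9454) x2=(0.6434, 1.6393, 0.7269) x3=(-0.8632, 0.5826, 0.1971) x4=(0.6929, -0.7026, 0.2327)
step 19: x0=(-1.3749, -0.4461, 1.4982) x1=(1.1328, -0.5641, 1.9649) x2=(0.6567, 1.6254, 0.7272) x3=(-0.8749, 0.6110, 0.1921) x4=(0.6905, -0.7275, 0.2614)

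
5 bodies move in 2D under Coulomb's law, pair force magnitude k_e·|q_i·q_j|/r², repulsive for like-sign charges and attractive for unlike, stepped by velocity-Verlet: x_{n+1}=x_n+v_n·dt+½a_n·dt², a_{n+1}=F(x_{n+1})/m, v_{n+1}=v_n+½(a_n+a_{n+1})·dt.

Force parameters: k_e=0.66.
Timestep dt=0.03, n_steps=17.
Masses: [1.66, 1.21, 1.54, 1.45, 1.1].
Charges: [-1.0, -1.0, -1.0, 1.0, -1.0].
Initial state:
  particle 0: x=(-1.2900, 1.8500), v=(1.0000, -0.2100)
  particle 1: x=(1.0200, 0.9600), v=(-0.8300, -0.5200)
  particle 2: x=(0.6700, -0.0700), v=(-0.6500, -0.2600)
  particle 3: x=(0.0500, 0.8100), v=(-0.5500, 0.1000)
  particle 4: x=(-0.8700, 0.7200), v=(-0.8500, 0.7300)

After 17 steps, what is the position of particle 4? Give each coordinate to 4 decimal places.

step 0: x0=(-1.2900, 1.8500) x1=(1.0200, 0.9600) x2=(0.6700, -0.0700) x3=(0.0500, 0.8100) x4=(-0.8700, 0.7200)
step 1: x0=(-1.2600, 1.8438) x1=(0.9950, 0.9446) x2=(0.6504, -0.0779) x3=(0.0335, 0.8129) x4=(-0.8953, 0.7418)
step 2: x0=(-1.2301, 1.8378) x1=(0.9699, 0.9294) x2=(0.6307, -0.0859) x3=(0.0171, 0.8156) x4=(-0.9201, 0.7633)
step 3: x0=(-1.2003, 1.8321) x1=(0.9445, 0.9146) x2=(0.6108, -0.0940) x3=(0.0007, 0.8182) x4=(-0.9445, 0.7845)
step 4: x0=(-1.1706, 1.8267) x1=(0.9190, 0.9001) x2=(0.5908, -0.1023) x3=(-0.0156, 0.8207) x4=(-0.9685, 0.8054)
step 5: x0=(-1.1408, 1.8215) x1=(0.8933, 0.8860) x2=(0.5707, -0.1108) x3=(-0.0319, 0.8230) x4=(-0.9921, 0.8258)
step 6: x0=(-1.1112, 1.8167) x1=(0.8674, 0.8722) x2=(0.5504, -0.1195) x3=(-0.0481, 0.8251) x4=(-1.0153, 0.8458)
step 7: x0=(-1.0815, 1.8121) x1=(0.8413, 0.8588) x2=(0.5300, -0.1283) x3=(-0.0642, 0.8272) x4=(-1.0382, 0.8653)
step 8: x0=(-1.0518, 1.8080) x1=(0.8149, 0.8457) x2=(0.5094, -0.1373) x3=(-0.0802, 0.8292) x4=(-1.0607, 0.8843)
step 9: x0=(-1.0221, 1.8042) x1=(0.7883, 0.8330) x2=(0.4887, -0.1466) x3=(-0.0962, 0.8311) x4=(-1.0830, 0.9027)
step 10: x0=(-0.9923, 1.8008) x1=(0.7615, 0.8207) x2=(0.4679, -0.1560) x3=(-0.1120, 0.8329) x4=(-1.1051, 0.9205)
step 11: x0=(-0.9625, 1.7977) x1=(0.7344, 0.8088) x2=(0.4470, -0.1656) x3=(-0.1277, 0.8346) x4=(-1.1270, 0.9376)
step 12: x0=(-0.9325, 1.7951) x1=(0.7070, 0.7973) x2=(0.4259, -0.1755) x3=(-0.1432, 0.8363) x4=(-1.1487, 0.9541)
step 13: x0=(-0.9024, 1.7928) x1=(0.6794, 0.7862) x2=(0.4047, -0.1856) x3=(-0.1586, 0.8380) x4=(-1.1704, 0.9699)
step 14: x0=(-0.8722, 1.7909) x1=(0.6514, 0.7755) x2=(0.3834, -0.1959) x3=(-0.1738, 0.8396) x4=(-1.1921, 0.9851)
step 15: x0=(-0.8417, 1.7894) x1=(0.6231, 0.7653) x2=(0.3619, -0.2065) x3=(-0.1889, 0.8412) x4=(-1.2138, 0.9997)
step 16: x0=(-0.8109, 1.7882) x1=(0.5945, 0.7554) x2=(0.3404, -0.2173) x3=(-0.2038, 0.8428) x4=(-1.2356, 1.0136)
step 17: x0=(-0.7800, 1.7872) x1=(0.5655, 0.7461) x2=(0.3187, -0.2284) x3=(-0.2184, 0.8444) x4=(-1.2574, 1.0269)

(-1.2574, 1.0269)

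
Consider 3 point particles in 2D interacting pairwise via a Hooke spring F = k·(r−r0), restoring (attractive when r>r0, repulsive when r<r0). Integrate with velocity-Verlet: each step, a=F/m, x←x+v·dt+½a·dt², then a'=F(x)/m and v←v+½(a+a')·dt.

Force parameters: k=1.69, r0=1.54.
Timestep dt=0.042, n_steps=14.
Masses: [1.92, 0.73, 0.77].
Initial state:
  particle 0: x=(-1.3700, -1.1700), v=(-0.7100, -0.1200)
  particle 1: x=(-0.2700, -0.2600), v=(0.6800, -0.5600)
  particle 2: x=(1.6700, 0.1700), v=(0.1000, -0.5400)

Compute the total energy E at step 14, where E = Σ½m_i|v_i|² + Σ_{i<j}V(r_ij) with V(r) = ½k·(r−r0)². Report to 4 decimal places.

3.7569

step 0: x0=(-1.3700, -1.1700) x1=(-0.2700, -0.2600) x2=(1.6700, 0.1700)
step 1: x0=(-1.3986, -1.1745) x1=(-0.2404, -0.2832) x2=(1.6702, 0.1457)
step 2: x0=(-1.4248, -1.1780) x1=(-0.2088, -0.3058) x2=(1.6624, 0.1184)
step 3: x0=(-1.4484, -1.1805) x1=(-0.1756, -0.3279) x2=(1.6467, 0.0880)
step 4: x0=(-1.4694, -1.1819) x1=(-0.1411, -0.3498) x2=(1.6234, 0.0546)
step 5: x0=(-1.4878, -1.1823) x1=(-0.1056, -0.3714) x2=(1.5925, 0.0185)
step 6: x0=(-1.5036, -1.1816) x1=(-0.0695, -0.3930) x2=(1.5546, -0.0203)
step 7: x0=(-1.5167, -1.1798) x1=(-0.0332, -0.4147) x2=(1.5098, -0.0616)
step 8: x0=(-1.5272, -1.1771) x1=(0.0028, -0.4366) x2=(1.4588, -0.1052)
step 9: x0=(-1.5351, -1.1734) x1=(0.0380, -0.4588) x2=(1.4021, -0.1509)
step 10: x0=(-1.5404, -1.1688) x1=(0.0719, -0.4815) x2=(1.3401, -0.1985)
step 11: x0=(-1.5433, -1.1633) x1=(0.1041, -0.5047) x2=(1.2735, -0.2477)
step 12: x0=(-1.5436, -1.1570) x1=(0.1340, -0.5285) x2=(1.2030, -0.2983)
step 13: x0=(-1.5417, -1.1500) x1=(0.1611, -0.5531) x2=(1.1292, -0.3501)
step 14: x0=(-1.5374, -1.1422) x1=(0.1851, -0.5785) x2=(1.0529, -0.4029)
step 0 velocities: v0=(-0.7100, -0.1200) v1=(0.6800, -0.5600) v2=(0.1000, -0.5400)
step 0: KE=0.8971, PE=2.8636, E=3.7607
step 14 velocities: v0=(0.1258, 0.1919) v1=(0.5265, -0.6157) v2=(-1.8384, -1.2649)
step 14: KE=2.2073, PE=1.5497, E=3.7569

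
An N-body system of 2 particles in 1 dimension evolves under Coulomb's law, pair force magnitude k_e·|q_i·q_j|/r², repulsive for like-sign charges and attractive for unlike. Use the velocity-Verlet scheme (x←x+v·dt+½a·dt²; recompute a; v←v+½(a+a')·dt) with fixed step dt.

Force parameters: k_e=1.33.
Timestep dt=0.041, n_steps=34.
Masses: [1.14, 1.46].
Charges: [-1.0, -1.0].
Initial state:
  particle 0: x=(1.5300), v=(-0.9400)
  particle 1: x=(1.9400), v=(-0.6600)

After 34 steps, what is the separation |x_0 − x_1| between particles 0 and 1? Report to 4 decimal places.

3.9973

step 0: x0=(1.5300) x1=(1.9400)
step 1: x0=(1.4856) x1=(1.9175)
step 2: x0=(1.4307) x1=(1.9032)
step 3: x0=(1.3671) x1=(1.8958)
step 4: x0=(1.2964) x1=(1.8938)
step 5: x0=(1.2202) x1=(1.8961)
step 6: x0=(1.1397) x1=(1.9018)
step 7: x0=(1.0559) x1=(1.9102)
step 8: x0=(0.9693) x1=(1.9206)
step 9: x0=(0.8806) x1=(1.9327)
step 10: x0=(0.7901) x1=(1.9462)
step 11: x0=(0.6982) x1=(1.9608)
step 12: x0=(0.6050) x1=(1.9764)
step 13: x0=(0.5108) x1=(1.9928)
step 14: x0=(0.4157) x1=(2.0100)
step 15: x0=(0.3198) x1=(2.0277)
step 16: x0=(0.2232) x1=(2.0459)
step 17: x0=(0.1261) x1=(2.0646)
step 18: x0=(0.0284) x1=(2.0837)
step 19: x0=(-0.0697) x1=(2.1032)
step 20: x0=(-0.1683) x1=(2.1230)
step 21: x0=(-0.2672) x1=(2.1431)
step 22: x0=(-0.3665) x1=(2.1634)
step 23: x0=(-0.4660) x1=(2.1840)
step 24: x0=(-0.5659) x1=(2.2048)
step 25: x0=(-0.6660) x1=(2.2258)
step 26: x0=(-0.7663) x1=(2.2470)
step 27: x0=(-0.8669) x1=(2.2684)
step 28: x0=(-0.9676) x1=(2.2899)
step 29: x0=(-1.0685) x1=(2.3116)
step 30: x0=(-1.1696) x1=(2.3334)
step 31: x0=(-1.2709) x1=(2.3553)
step 32: x0=(-1.3723) x1=(2.3773)
step 33: x0=(-1.4739) x1=(2.3995)
step 34: x0=(-1.5756) x1=(2.4217)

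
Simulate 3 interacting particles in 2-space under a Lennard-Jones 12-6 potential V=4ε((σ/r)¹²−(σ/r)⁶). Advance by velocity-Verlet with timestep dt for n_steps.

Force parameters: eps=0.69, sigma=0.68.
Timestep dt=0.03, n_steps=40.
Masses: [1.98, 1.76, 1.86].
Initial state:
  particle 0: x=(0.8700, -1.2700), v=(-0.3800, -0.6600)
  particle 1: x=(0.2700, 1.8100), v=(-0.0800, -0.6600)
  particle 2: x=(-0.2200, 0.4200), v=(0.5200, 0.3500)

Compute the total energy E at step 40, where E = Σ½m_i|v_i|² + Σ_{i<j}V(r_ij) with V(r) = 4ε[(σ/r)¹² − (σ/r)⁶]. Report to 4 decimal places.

step 0: x0=(0.8700, -1.2700) x1=(0.2700, 1.8100) x2=(-0.2200, 0.4200)
step 1: x0=(0.8586, -1.2898) x1=(0.2676, 1.7902) x2=(-0.2044, 0.4305)
step 2: x0=(0.8472, -1.3096) x1=(0.2652, 1.7703) x2=(-0.1888, 0.4411)
step 3: x0=(0.8358, -1.3294) x1=(0.2627, 1.7503) x2=(-0.1731, 0.4517)
step 4: x0=(0.8244, -1.3492) x1=(0.2602, 1.7303) x2=(-0.1574, 0.4624)
step 5: x0=(0.8130, -1.3689) x1=(0.2577, 1.7101) x2=(-0.1417, 0.4733)
step 6: x0=(0.8016, -1.3887) x1=(0.2552, 1.6899) x2=(-0.1259, 0.4842)
step 7: x0=(0.7901, -1.4085) x1=(0.2526, 1.6695) x2=(-0.1101, 0.4952)
step 8: x0=(0.7787, -1.4283) x1=(0.2499, 1.6489) x2=(-0.0943, 0.5064)
step 9: x0=(0.7673, -1.4480) x1=(0.2472, 1.6281) x2=(-0.0783, 0.5179)
step 10: x0=(0.7559, -1.4678) x1=(0.2444, 1.6070) x2=(-0.0623, 0.5295)
step 11: x0=(0.7445, -1.4875) x1=(0.2415, 1.5856) x2=(-0.0462, 0.5415)
step 12: x0=(0.7330, -1.5073) x1=(0.2385, 1.5638) x2=(-0.0300, 0.5538)
step 13: x0=(0.7216, -1.5270) x1=(0.2353, 1.5414) x2=(-0.0137, 0.5667)
step 14: x0=(0.7102, -1.5468) x1=(0.2320, 1.5185) x2=(0.0028, 0.5801)
step 15: x0=(0.6988, -1.5665) x1=(0.2285, 1.4948) x2=(0.0194, 0.5942)
step 16: x0=(0.6873, -1.5863) x1=(0.2248, 1.4701) x2=(0.0363, 0.6093)
step 17: x0=(0.6759, -1.6060) x1=(0.2209, 1.4442) x2=(0.0534, 0.6255)
step 18: x0=(0.6645, -1.6257) x1=(0.2166, 1.4172) x2=(0.0708, 0.6427)
step 19: x0=(0.6530, -1.6455) x1=(0.2123, 1.3894) x2=(0.0882, 0.6608)
step 20: x0=(0.6416, -1.6652) x1=(0.2082, 1.3630) x2=(0.1055, 0.6774)
step 21: x0=(0.6302, -1.6849) x1=(0.2053, 1.3451) x2=(0.1215, 0.6861)
step 22: x0=(0.6188, -1.7047) x1=(0.2049, 1.3460) x2=(0.1353, 0.6768)
step 23: x0=(0.6073, -1.7244) x1=(0.2060, 1.3621) x2=(0.1476, 0.6533)
step 24: x0=(0.5959, -1.7441) x1=(0.2075, 1.3830) x2=(0.1595, 0.6253)
step 25: x0=(0.5845, -1.7638) x1=(0.2091, 1.4040) x2=(0.1715, 0.5971)
step 26: x0=(0.5730, -1.7836) x1=(0.2105, 1.4240) x2=(0.1834, 0.5698)
step 27: x0=(0.5616, -1.8033) x1=(0.2120, 1.4427) x2=(0.1954, 0.5438)
step 28: x0=(0.5502, -1.8230) x1=(0.2134, 1.4603) x2=(0.2074, 0.5188)
step 29: x0=(0.5387, -1.8427) x1=(0.2148, 1.4771) x2=(0.2194, 0.4946)
step 30: x0=(0.5273, -1.8624) x1=(0.2163, 1.4930) x2=(0.2315, 0.4712)
step 31: x0=(0.5159, -1.8822) x1=(0.2177, 1.5084) x2=(0.2435, 0.4483)
step 32: x0=(0.5044, -1.9019) x1=(0.2191, 1.5233) x2=(0.2555, 0.4259)
step 33: x0=(0.4930, -1.9216) x1=(0.2206, 1.5378) x2=(0.2675, 0.4038)
step 34: x0=(0.4816, -1.9413) x1=(0.2220, 1.5520) x2=(0.2794, 0.3820)
step 35: x0=(0.4701, -1.9610) x1=(0.2235, 1.5660) x2=(0.2914, 0.3605)
step 36: x0=(0.4587, -1.9807) x1=(0.2250, 1.5797) x2=(0.3034, 0.3392)
step 37: x0=(0.4473, -2.0004) x1=(0.2265, 1.5933) x2=(0.3153, 0.3180)
step 38: x0=(0.4358, -2.0201) x1=(0.2280, 1.6067) x2=(0.3272, 0.2969)
step 39: x0=(0.4244, -2.0398) x1=(0.2295, 1.6200) x2=(0.3392, 0.2760)
step 40: x0=(0.4130, -2.0595) x1=(0.2311, 1.6332) x2=(0.3511, 0.2552)
step 0 velocities: v0=(-0.3800, -0.6600) v1=(-0.0800, -0.6600) v2=(0.5200, 0.3500)
step 0: KE=1.3286, PE=-0.0308, E=1.2978
step 40 velocities: v0=(-0.3811, -0.6564) v1=(0.0511, 0.4388) v2=(0.3972, -0.6935)
step 40: KE=1.3361, PE=-0.0403, E=1.2959

1.2959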